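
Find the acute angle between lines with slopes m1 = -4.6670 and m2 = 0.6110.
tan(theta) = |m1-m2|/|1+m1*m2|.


m1-m2 = -5.278
1+m1*m2 = -1.851537
tan(theta) = |-5.278/(-1.851537)| = 2.850605
theta = arctan(|-5.278/(-1.851537)|) = 70.6690 degrees (acute angle)

70.6690 degrees


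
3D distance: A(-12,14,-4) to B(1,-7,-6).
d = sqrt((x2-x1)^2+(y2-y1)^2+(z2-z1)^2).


dx=13, dy=-21, dz=-2
d = sqrt(169+441+4) = sqrt(614) = 24.7790

24.7790


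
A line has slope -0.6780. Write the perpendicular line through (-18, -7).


Perpendicular slope = -1/m1 = -1/(-0.6780) = 1.4749
b2 = y0 - m2*x0 = -7 - 18/(-0.6780) = -7 + 26.5487 = 19.5487

y = 1.4749x + 19.5487


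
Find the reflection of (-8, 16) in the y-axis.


Reflection rule for y-axis: (-x, y)
(-8, 16) -> (8, 16)

(8, 16)


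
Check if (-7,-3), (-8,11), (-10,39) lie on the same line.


-7*(11-39) - 8*(39+ 3) - 10*(-3-11)
= 196 - 336 + 140 = 0

Yes, collinear (determinant = 0)


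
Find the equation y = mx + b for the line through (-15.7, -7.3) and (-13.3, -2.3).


m = (5.0)/(2.4) = 2.0833
b = y1 - m*x1 = -7.3 - (5.0*(-15.7))/(2.4) = -7.3 + 32.7083 = 25.4083

y = 2.0833x + 25.4083


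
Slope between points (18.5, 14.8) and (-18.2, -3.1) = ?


dy = -3.1 - 14.8 = -17.9
dx = -18.2 - 18.5 = -36.7
m = -17.9/(-36.7) = 0.4877

m = 0.4877


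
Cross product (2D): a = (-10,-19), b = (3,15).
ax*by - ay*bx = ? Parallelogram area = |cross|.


cross = -10*15 + 19*3 = -150 + 57 = -93
Parallelogram area = |-93| = 93

cross = -93, parallelogram area = 93


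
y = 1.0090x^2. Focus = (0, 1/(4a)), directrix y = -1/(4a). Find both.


a = 1.0090
1/(4a) = 0.2478
Focus = (0, 0.2478)
Directrix: y = -0.2478

Focus = (0, 0.2478), Directrix: y = -0.2478


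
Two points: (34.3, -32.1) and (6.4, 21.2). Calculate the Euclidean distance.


dx = 6.4 - 34.3 = -27.9
dy = 21.2 + 32.1 = 53.3
d = sqrt(778.41 + 2840.89) = sqrt(3619.3) = 60.1606

60.1606


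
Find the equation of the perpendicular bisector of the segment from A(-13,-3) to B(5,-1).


Midpoint = (-4, -2)
Slope of AB = dy/dx = 2/18 = 0.1111
Perp slope = -dx/dy = -18/2 = -9.0000
b = My - (perp slope)*Mx = -2 + (18*(-4))/2 = -2 - 36.0000 = -38.0000

y = -9.0000x - 38.0000


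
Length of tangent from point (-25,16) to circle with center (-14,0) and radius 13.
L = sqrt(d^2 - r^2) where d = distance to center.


d = sqrt((-25+ 14)^2 + (16-0)^2) = sqrt(121+256) = 19.4165
L = sqrt(377.0000 - 169) = sqrt(208.0000) = 14.4222

14.4222


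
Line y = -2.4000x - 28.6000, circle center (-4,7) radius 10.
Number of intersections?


Substitute y = -2.4000x - 28.6000: (x+ 4)^2 + (-2.4000x- 28.6000-7)^2 = 100
Expand to Ax^2 + Bx + C = 0, where b-k = -35.6
A = 1+m^2 = 6.76
B = 2(m(b-k) - h) = 2(-2.4000*(-35.6) + 4) = 178.88
C = h^2 + (b-k)^2 - r^2 = 16 + 1267.36 - 100 = 1183.36
disc = B^2-4AC = 31998.0544 - 31998.0544 = 0
disc = 0

1 intersection point (tangent)


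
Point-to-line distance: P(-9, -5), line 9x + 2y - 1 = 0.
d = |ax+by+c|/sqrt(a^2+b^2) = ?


|9*(-9) + 2*(-5) - 1| = |-92| = 92
sqrt(81 + 4) = sqrt(85) = 9.2195
d = 92/sqrt(85) = 9.9788

9.9788


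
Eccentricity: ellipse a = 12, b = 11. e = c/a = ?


c = sqrt(144-121) = sqrt(23) = 4.7958
e = c/a = sqrt(23)/12 = 0.3997

e = 0.3997


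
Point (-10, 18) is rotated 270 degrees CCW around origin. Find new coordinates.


cos(270) = 0, sin(270) = -1
x' = -10*0 - 18*(-1) = 18
y' = -10*(-1) + 18*0 = 10

(18, 10)


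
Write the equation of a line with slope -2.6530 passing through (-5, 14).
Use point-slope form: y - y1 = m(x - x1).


y - 14 = -2.6530(x + 5)
y = -2.6530x + 14 + 2.6530*(-5)
y = -2.6530x + 0.7350

y = -2.6530x + 0.7350


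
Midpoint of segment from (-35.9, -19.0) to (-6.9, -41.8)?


Mx = (-35.9 - 6.9)/2 = -42.8/2 = -21.4000
My = (-19.0 - 41.8)/2 = -60.8/2 = -30.4000

(-21.4000, -30.4000)


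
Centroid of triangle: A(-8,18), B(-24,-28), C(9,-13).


Gx = (-8- 24+9)/3 = -23/3 = -7.6667
Gy = (18- 28- 13)/3 = -23/3 = -7.6667

G = (-7.6667, -7.6667)


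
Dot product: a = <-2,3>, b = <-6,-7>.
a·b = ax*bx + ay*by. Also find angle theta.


a·b = -2*(-6) + 3*(-7) = 12 - 21 = -9
|a| = sqrt(4+9) = 3.6056
|b| = sqrt(36+49) = 9.2195
cos(theta) = -9/(sqrt(13)*sqrt(85)) = -9/sqrt(1105) = -0.270746
theta = arccos(-9/sqrt(1105)) = 105.7086 degrees

a·b = -9, theta = 105.7086 deg


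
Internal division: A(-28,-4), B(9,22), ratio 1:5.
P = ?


Px = (1*9 + 5*(-28))/6 = -131/6 = -21.8333
Py = (1*22 + 5*(-4))/6 = 2/6 = 0.3333

P = (-21.8333, 0.3333)


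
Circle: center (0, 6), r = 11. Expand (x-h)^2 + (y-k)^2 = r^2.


(x-0)^2 + (y-6)^2 = 11^2
D = -2h = 0, E = -2k = -12
F = h^2+k^2-r^2 = 0+36-121 = -85

x^2 + y^2 - 12y - 85 = 0


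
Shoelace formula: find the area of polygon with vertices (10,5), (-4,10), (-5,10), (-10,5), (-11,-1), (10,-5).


sum(xi*y_{i+1}) = 10*10 - 4*10 - 5*5 - 10*(-1) - 11*(-5) + 10*5 = 150
sum(yi*x_{i+1}) = 5*(-4) + 10*(-5) + 10*(-10) + 5*(-11) - 1*10 - 5*10 = -285
Area = |150 + 285|/2 = 435/2 = 217.5000

217.5000 sq units


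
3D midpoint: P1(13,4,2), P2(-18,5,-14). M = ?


Mx = (13- 18)/2 = -2.5000
My = (4+5)/2 = 4.5000
Mz = (2- 14)/2 = -6.0000

M = (-2.5000, 4.5000, -6.0000)


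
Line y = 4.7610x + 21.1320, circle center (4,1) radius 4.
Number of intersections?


Substitute y = 4.7610x + 21.1320: (x-4)^2 + (4.7610x+21.1320-1)^2 = 16
Expand to Ax^2 + Bx + C = 0, where b-k = 20.132
A = 1+m^2 = 23.667121
B = 2(m(b-k) - h) = 2(4.7610*20.132 - 4) = 183.696904
C = h^2 + (b-k)^2 - r^2 = 16 + 405.297424 - 16 = 405.297424
disc = B^2-4AC = 33744.5525 - 38368.8927 = -4624.3402
disc < 0

0 intersection points


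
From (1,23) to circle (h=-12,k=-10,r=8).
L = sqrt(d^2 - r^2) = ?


d = sqrt((1+ 12)^2 + (23+ 10)^2) = sqrt(169+1089) = 35.4683
L = sqrt(1258.0000 - 64) = sqrt(1194.0000) = 34.5543

34.5543


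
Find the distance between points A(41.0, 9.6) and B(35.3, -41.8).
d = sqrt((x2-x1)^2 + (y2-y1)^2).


dx = 35.3 - 41.0 = -5.7
dy = -41.8 - 9.6 = -51.4
d = sqrt(32.49 + 2641.96) = sqrt(2674.45) = 51.7151

51.7151


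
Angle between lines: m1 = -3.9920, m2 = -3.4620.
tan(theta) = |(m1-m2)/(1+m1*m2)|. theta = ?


m1-m2 = -0.53
1+m1*m2 = 14.820304
tan(theta) = |-0.53/14.820304| = 0.035762
theta = arctan(|-0.53/14.820304|) = 2.0481 degrees (acute angle)

2.0481 degrees


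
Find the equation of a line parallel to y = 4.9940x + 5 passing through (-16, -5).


Parallel lines have equal slopes.
m2 = 4.9940
b2 = -5 - 4.9940*(-16) = 74.9040

y = 4.9940x + 74.9040


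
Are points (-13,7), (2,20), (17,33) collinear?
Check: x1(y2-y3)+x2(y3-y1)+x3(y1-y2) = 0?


-13*(20-33) + 2*(33-7) + 17*(7-20)
= 169 + 52 - 221 = 0

Yes, collinear (determinant = 0)


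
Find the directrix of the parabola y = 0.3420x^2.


a = 0.3420
1/(4a) = 0.7310
directrix: y = -0.7310 = -0.7310

y = -0.7310


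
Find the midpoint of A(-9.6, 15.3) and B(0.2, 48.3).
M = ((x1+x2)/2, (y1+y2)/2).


Mx = (-9.6 + 0.2)/2 = -9.4/2 = -4.7000
My = (15.3 + 48.3)/2 = 63.6/2 = 31.8000

(-4.7000, 31.8000)


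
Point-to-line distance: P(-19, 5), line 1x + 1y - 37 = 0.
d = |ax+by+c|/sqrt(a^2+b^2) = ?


|1*(-19) + 1*5 - 37| = |-51| = 51
sqrt(1 + 1) = sqrt(2) = 1.4142
d = 51/sqrt(2) = 36.0624

36.0624


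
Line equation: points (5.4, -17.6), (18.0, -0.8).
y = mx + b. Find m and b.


m = (16.8)/(12.6) = 1.3333
b = y1 - m*x1 = -17.6 - (16.8*5.4)/(12.6) = -17.6 - 7.2000 = -24.8000

y = 1.3333x - 24.8000


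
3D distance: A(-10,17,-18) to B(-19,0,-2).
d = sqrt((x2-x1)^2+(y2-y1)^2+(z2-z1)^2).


dx=-9, dy=-17, dz=16
d = sqrt(81+289+256) = sqrt(626) = 25.0200

25.0200


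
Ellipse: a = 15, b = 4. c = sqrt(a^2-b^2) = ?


c^2 = 15^2 - 4^2 = 225 - 16 = 209
c = sqrt(209) = 14.4568

c = 14.4568


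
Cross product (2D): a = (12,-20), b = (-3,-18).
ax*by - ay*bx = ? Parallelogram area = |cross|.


cross = 12*(-18) + 20*(-3) = -216 - 60 = -276
Parallelogram area = |-276| = 276

cross = -276, parallelogram area = 276


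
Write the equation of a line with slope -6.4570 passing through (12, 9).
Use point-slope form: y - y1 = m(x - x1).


y - 9 = -6.4570(x - 12)
y = -6.4570x + 9 + 6.4570*12
y = -6.4570x + 86.4840

y = -6.4570x + 86.4840


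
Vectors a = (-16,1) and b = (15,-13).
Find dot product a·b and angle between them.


a·b = -16*15 + 1*(-13) = -240 - 13 = -253
|a| = sqrt(256+1) = 16.0312
|b| = sqrt(225+169) = 19.8494
cos(theta) = -253/(sqrt(257)*sqrt(394)) = -253/sqrt(101258) = -0.795071
theta = arccos(-253/sqrt(101258)) = 142.6620 degrees

a·b = -253, theta = 142.6620 deg


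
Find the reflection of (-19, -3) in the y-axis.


Reflection rule for y-axis: (-x, y)
(-19, -3) -> (19, -3)

(19, -3)


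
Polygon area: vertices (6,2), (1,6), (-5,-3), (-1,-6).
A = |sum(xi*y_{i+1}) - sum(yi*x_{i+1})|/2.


sum(xi*y_{i+1}) = 6*6 + 1*(-3) - 5*(-6) - 1*2 = 61
sum(yi*x_{i+1}) = 2*1 + 6*(-5) - 3*(-1) - 6*6 = -61
Area = |61 + 61|/2 = 122/2 = 61.0000

61.0000 sq units


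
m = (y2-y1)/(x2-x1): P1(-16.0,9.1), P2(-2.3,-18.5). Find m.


dy = -18.5 - 9.1 = -27.6
dx = -2.3 + 16.0 = 13.7
m = -27.6/13.7 = -2.0146

m = -2.0146


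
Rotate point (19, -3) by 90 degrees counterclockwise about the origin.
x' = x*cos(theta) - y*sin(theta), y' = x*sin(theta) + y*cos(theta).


cos(90) = 0, sin(90) = 1
x' = 19*0 + 3*1 = 3
y' = 19*1 - 3*0 = 19

(3, 19)


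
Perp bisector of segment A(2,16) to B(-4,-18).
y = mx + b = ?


Midpoint = (-1, -1)
Slope of AB = dy/dx = -34/(-6) = 5.6667
Perp slope = -dx/dy = -6/34 = -0.1765
b = My - (perp slope)*Mx = -1 + (-6*(-1))/(-34) = -1 - 0.1765 = -1.1765

y = -0.1765x - 1.1765


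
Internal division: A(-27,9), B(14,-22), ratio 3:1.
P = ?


Px = (3*14 + 1*(-27))/4 = 15/4 = 3.7500
Py = (3*(-22) + 1*9)/4 = -57/4 = -14.2500

P = (3.7500, -14.2500)


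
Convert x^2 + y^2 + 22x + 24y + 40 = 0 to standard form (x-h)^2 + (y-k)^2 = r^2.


h = -D/2 = -22/2 = -11
k = -E/2 = -24/2 = -12
r^2 = h^2 + k^2 - F = 121 + 144 - 40 = 225
r = 15

Center (-11, -12), radius = 15


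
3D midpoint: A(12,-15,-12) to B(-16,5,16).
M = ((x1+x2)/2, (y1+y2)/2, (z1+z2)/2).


Mx = (12- 16)/2 = -2.0000
My = (-15+5)/2 = -5.0000
Mz = (-12+16)/2 = 2.0000

M = (-2.0000, -5.0000, 2.0000)


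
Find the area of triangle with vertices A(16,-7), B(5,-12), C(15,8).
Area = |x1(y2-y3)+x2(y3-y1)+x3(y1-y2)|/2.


16*(-12-8) = -320
5*(8+ 7) = 75
15*(-7+ 12) = 75
sum = -170
Area = |-170|/2 = 85.0000

85.0000 sq units


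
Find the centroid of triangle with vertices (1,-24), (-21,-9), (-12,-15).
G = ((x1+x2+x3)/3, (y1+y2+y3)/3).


Gx = (1- 21- 12)/3 = -32/3 = -10.6667
Gy = (-24- 9- 15)/3 = -48/3 = -16.0000

G = (-10.6667, -16.0000)


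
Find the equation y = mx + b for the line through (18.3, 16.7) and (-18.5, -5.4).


m = (-22.1)/(-36.8) = 0.6005
b = y1 - m*x1 = 16.7 - (-22.1*18.3)/(-36.8) = 16.7 - 10.9899 = 5.7101

y = 0.6005x + 5.7101


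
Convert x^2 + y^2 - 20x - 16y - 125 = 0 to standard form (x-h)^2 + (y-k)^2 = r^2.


h = -D/2 = 20/2 = 10
k = -E/2 = 16/2 = 8
r^2 = h^2 + k^2 - F = 100 + 64 + 125 = 289
r = 17

Center (10, 8), radius = 17


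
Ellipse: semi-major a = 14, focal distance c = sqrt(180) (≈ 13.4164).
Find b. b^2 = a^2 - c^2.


b^2 = 14^2 - (sqrt(180))^2 = 196 - 180 = 16
b = sqrt(16) = 4

b = 4


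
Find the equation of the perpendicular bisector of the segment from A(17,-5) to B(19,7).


Midpoint = (18, 1)
Slope of AB = dy/dx = 12/2 = 6.0000
Perp slope = -dx/dy = -2/12 = -0.1667
b = My - (perp slope)*Mx = 1 + (2*18)/12 = 1 + 3.0000 = 4.0000

y = -0.1667x + 4.0000


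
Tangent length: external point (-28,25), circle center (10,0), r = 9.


d = sqrt((-28-10)^2 + (25-0)^2) = sqrt(1444+625) = 45.4863
L = sqrt(2069.0000 - 81) = sqrt(1988.0000) = 44.5870

44.5870


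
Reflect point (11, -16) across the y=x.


Reflection rule for y=x: (y, x)
(11, -16) -> (-16, 11)

(-16, 11)


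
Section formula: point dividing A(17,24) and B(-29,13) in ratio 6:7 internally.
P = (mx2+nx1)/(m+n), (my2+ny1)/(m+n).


Px = (6*(-29) + 7*17)/13 = -55/13 = -4.2308
Py = (6*13 + 7*24)/13 = 246/13 = 18.9231

P = (-4.2308, 18.9231)


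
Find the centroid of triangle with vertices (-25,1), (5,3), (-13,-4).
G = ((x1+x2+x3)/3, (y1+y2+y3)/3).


Gx = (-25+5- 13)/3 = -33/3 = -11.0000
Gy = (1+3- 4)/3 = 0/3 = 0

G = (-11.0000, 0)


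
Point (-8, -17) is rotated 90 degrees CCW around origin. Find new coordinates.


cos(90) = 0, sin(90) = 1
x' = -8*0 + 17*1 = 17
y' = -8*1 - 17*0 = -8

(17, -8)


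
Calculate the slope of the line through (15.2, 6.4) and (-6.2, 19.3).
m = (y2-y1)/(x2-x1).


dy = 19.3 - 6.4 = 12.9
dx = -6.2 - 15.2 = -21.4
m = 12.9/(-21.4) = -0.6028

m = -0.6028


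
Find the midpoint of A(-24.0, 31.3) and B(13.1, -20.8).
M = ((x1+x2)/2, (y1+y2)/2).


Mx = (-24.0 + 13.1)/2 = -10.9/2 = -5.4500
My = (31.3 - 20.8)/2 = 10.5/2 = 5.2500

(-5.4500, 5.2500)


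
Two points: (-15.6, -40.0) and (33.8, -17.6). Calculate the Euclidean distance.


dx = 33.8 + 15.6 = 49.4
dy = -17.6 + 40.0 = 22.4
d = sqrt(2440.36 + 501.76) = sqrt(2942.12) = 54.2413

54.2413


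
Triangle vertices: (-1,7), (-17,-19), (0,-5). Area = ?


-1*(-19+ 5) = 14
-17*(-5-7) = 204
0*(7+ 19) = 0
sum = 218
Area = |218|/2 = 109.0000

109.0000 sq units


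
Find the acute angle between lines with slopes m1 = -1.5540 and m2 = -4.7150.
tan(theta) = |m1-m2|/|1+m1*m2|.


m1-m2 = 3.161
1+m1*m2 = 8.32711
tan(theta) = |3.161/8.32711| = 0.379603
theta = arctan(|3.161/8.32711|) = 20.7869 degrees (acute angle)

20.7869 degrees


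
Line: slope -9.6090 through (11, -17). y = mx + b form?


y + 17 = -9.6090(x - 11)
y = -9.6090x - 17 + 9.6090*11
y = -9.6090x + 88.6990

y = -9.6090x + 88.6990


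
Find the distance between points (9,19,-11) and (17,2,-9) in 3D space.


dx=8, dy=-17, dz=2
d = sqrt(64+289+4) = sqrt(357) = 18.8944

18.8944


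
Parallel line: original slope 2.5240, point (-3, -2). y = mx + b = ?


Parallel lines have equal slopes.
m2 = 2.5240
b2 = -2 - 2.5240*(-3) = 5.5720

y = 2.5240x + 5.5720


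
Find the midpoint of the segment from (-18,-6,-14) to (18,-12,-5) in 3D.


Mx = (-18+18)/2 = 0
My = (-6- 12)/2 = -9.0000
Mz = (-14- 5)/2 = -9.5000

M = (0, -9.0000, -9.5000)


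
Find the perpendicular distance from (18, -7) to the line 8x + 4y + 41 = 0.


|8*18 + 4*(-7) + 41| = |157| = 157
sqrt(64 + 16) = sqrt(80) = 8.9443
d = 157/sqrt(80) = 17.5531

17.5531


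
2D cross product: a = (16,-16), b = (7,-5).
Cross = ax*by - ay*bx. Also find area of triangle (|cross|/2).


cross = 16*(-5) + 16*7 = -80 + 112 = 32
Triangle area = |32|/2 = 32/2 = 16.0000

cross = 32, triangle area = 16.0000


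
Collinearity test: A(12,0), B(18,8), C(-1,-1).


12*(8+ 1) + 18*(-1-0) - 1*(0-8)
= 108 - 18 + 8 = 98

No, not collinear (determinant = 98)


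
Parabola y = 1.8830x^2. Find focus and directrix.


a = 1.8830
1/(4a) = 0.1328
Focus = (0, 0.1328)
Directrix: y = -0.1328

Focus = (0, 0.1328), Directrix: y = -0.1328


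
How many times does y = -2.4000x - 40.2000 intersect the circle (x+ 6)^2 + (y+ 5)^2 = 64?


Substitute y = -2.4000x - 40.2000: (x+ 6)^2 + (-2.4000x- 40.2000+ 5)^2 = 64
Expand to Ax^2 + Bx + C = 0, where b-k = -35.2
A = 1+m^2 = 6.76
B = 2(m(b-k) - h) = 2(-2.4000*(-35.2) + 6) = 180.96
C = h^2 + (b-k)^2 - r^2 = 36 + 1239.04 - 64 = 1211.04
disc = B^2-4AC = 32746.5216 - 32746.5216 = 0
disc = 0

1 intersection point (tangent)


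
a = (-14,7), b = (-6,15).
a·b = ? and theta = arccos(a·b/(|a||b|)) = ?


a·b = -14*(-6) + 7*15 = 84 + 105 = 189
|a| = sqrt(196+49) = 15.6525
|b| = sqrt(36+225) = 16.1555
cos(theta) = 189/(sqrt(245)*sqrt(261)) = 189/sqrt(63945) = 0.747409
theta = arccos(189/sqrt(63945)) = 41.6335 degrees

a·b = 189, theta = 41.6335 deg


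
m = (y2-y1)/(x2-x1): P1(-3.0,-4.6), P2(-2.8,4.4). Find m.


dy = 4.4 + 4.6 = 9.0
dx = -2.8 + 3.0 = 0.2
m = 9.0/0.2 = 45.0000

m = 45.0000


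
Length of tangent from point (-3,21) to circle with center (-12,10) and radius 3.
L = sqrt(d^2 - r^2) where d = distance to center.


d = sqrt((-3+ 12)^2 + (21-10)^2) = sqrt(81+121) = 14.2127
L = sqrt(202.0000 - 9) = sqrt(193.0000) = 13.8924

13.8924


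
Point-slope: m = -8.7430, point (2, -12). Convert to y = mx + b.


y + 12 = -8.7430(x - 2)
y = -8.7430x - 12 + 8.7430*2
y = -8.7430x + 5.4860

y = -8.7430x + 5.4860


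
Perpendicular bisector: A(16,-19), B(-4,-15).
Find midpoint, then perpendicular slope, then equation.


Midpoint = (6, -17)
Slope of AB = dy/dx = 4/(-20) = -0.2000
Perp slope = -dx/dy = 20/4 = 5.0000
b = My - (perp slope)*Mx = -17 + (-20*6)/4 = -17 - 30.0000 = -47.0000

y = 5.0000x - 47.0000


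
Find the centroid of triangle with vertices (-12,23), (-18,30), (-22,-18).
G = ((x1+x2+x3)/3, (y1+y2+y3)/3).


Gx = (-12- 18- 22)/3 = -52/3 = -17.3333
Gy = (23+30- 18)/3 = 35/3 = 11.6667

G = (-17.3333, 11.6667)


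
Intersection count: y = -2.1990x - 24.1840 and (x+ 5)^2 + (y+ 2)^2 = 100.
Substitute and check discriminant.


Substitute y = -2.1990x - 24.1840: (x+ 5)^2 + (-2.1990x- 24.1840+ 2)^2 = 100
Expand to Ax^2 + Bx + C = 0, where b-k = -22.184
A = 1+m^2 = 5.835601
B = 2(m(b-k) - h) = 2(-2.1990*(-22.184) + 5) = 107.565232
C = h^2 + (b-k)^2 - r^2 = 25 + 492.129856 - 100 = 417.129856
disc = B^2-4AC = 11570.2791 - 9736.8136 = 1833.4655
disc > 0

2 intersection points


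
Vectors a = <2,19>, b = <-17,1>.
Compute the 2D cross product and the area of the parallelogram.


cross = 2*1 - 19*(-17) = 2 + 323 = 325
Parallelogram area = |325| = 325

cross = 325, parallelogram area = 325


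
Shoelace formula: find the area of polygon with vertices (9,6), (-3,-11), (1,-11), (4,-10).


sum(xi*y_{i+1}) = 9*(-11) - 3*(-11) + 1*(-10) + 4*6 = -52
sum(yi*x_{i+1}) = 6*(-3) - 11*1 - 11*4 - 10*9 = -163
Area = |-52 + 163|/2 = 111/2 = 55.5000

55.5000 sq units


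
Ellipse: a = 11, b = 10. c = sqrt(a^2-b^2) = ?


c^2 = 11^2 - 10^2 = 121 - 100 = 21
c = sqrt(21) = 4.5826

c = 4.5826


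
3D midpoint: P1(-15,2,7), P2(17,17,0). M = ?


Mx = (-15+17)/2 = 1.0000
My = (2+17)/2 = 9.5000
Mz = (7+0)/2 = 3.5000

M = (1.0000, 9.5000, 3.5000)


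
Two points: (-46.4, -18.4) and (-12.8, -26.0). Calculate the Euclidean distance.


dx = -12.8 + 46.4 = 33.6
dy = -26.0 + 18.4 = -7.6
d = sqrt(1128.96 + 57.76) = sqrt(1186.72) = 34.4488

34.4488


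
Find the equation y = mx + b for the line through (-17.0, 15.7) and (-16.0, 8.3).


m = (-7.4)/(1.0) = -7.4000
b = y1 - m*x1 = 15.7 - (-7.4*(-17.0))/(1.0) = 15.7 - 125.8000 = -110.1000

y = -7.4000x - 110.1000


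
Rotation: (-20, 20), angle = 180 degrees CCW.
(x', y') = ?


cos(180) = -1, sin(180) = 0
x' = -20*(-1) - 20*0 = 20
y' = -20*0 + 20*(-1) = -20

(20, -20)


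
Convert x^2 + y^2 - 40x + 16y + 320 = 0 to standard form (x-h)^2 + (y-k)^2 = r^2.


h = -D/2 = 40/2 = 20
k = -E/2 = -16/2 = -8
r^2 = h^2 + k^2 - F = 400 + 64 - 320 = 144
r = 12

Center (20, -8), radius = 12


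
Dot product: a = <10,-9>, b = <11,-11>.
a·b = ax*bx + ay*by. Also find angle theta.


a·b = 10*11 - 9*(-11) = 110 + 99 = 209
|a| = sqrt(100+81) = 13.4536
|b| = sqrt(121+121) = 15.5563
cos(theta) = 209/(sqrt(181)*sqrt(242)) = 209/sqrt(43802) = 0.998618
theta = arccos(209/sqrt(43802)) = 3.0128 degrees

a·b = 209, theta = 3.0128 deg


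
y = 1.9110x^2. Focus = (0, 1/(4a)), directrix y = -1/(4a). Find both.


a = 1.9110
1/(4a) = 0.1308
Focus = (0, 0.1308)
Directrix: y = -0.1308

Focus = (0, 0.1308), Directrix: y = -0.1308


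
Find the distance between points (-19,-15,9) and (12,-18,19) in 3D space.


dx=31, dy=-3, dz=10
d = sqrt(961+9+100) = sqrt(1070) = 32.7109

32.7109


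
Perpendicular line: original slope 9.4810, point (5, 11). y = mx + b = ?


Perpendicular slope = -1/m1 = -1/9.4810 = -0.1055
b2 = y0 - m2*x0 = 11 + 5/9.4810 = 11 + 0.5274 = 11.5274

y = -0.1055x + 11.5274


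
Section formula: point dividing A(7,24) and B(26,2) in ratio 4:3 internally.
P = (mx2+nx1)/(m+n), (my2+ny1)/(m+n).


Px = (4*26 + 3*7)/7 = 125/7 = 17.8571
Py = (4*2 + 3*24)/7 = 80/7 = 11.4286

P = (17.8571, 11.4286)


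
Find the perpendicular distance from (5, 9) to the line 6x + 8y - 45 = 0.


|6*5 + 8*9 - 45| = |57| = 57
sqrt(36 + 64) = sqrt(100) = 10.0000
d = 57/sqrt(100) = 5.7000

5.7000


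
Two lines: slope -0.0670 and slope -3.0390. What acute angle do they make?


m1-m2 = 2.972
1+m1*m2 = 1.203613
tan(theta) = |2.972/1.203613| = 2.469232
theta = arctan(|2.972/1.203613|) = 67.9528 degrees (acute angle)

67.9528 degrees


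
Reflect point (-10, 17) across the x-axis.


Reflection rule for x-axis: (x, -y)
(-10, 17) -> (-10, -17)

(-10, -17)


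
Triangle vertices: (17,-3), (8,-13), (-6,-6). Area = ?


17*(-13+ 6) = -119
8*(-6+ 3) = -24
-6*(-3+ 13) = -60
sum = -203
Area = |-203|/2 = 101.5000

101.5000 sq units


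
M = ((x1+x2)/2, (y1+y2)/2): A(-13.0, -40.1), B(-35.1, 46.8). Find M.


Mx = (-13.0 - 35.1)/2 = -48.1/2 = -24.0500
My = (-40.1 + 46.8)/2 = 6.7/2 = 3.3500

(-24.0500, 3.3500)


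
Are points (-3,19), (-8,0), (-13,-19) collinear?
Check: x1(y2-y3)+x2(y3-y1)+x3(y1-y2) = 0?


-3*(0+ 19) - 8*(-19-19) - 13*(19-0)
= -57 + 304 - 247 = 0

Yes, collinear (determinant = 0)


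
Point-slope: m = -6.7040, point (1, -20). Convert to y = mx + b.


y + 20 = -6.7040(x - 1)
y = -6.7040x - 20 + 6.7040*1
y = -6.7040x - 13.2960

y = -6.7040x - 13.2960


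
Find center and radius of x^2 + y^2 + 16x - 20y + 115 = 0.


h = -D/2 = -16/2 = -8
k = -E/2 = 20/2 = 10
r^2 = h^2 + k^2 - F = 64 + 100 - 115 = 49
r = 7

Center (-8, 10), radius = 7


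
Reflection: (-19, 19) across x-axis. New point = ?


Reflection rule for x-axis: (x, -y)
(-19, 19) -> (-19, -19)

(-19, -19)


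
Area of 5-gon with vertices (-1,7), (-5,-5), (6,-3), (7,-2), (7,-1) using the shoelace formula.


sum(xi*y_{i+1}) = -1*(-5) - 5*(-3) + 6*(-2) + 7*(-1) + 7*7 = 50
sum(yi*x_{i+1}) = 7*(-5) - 5*6 - 3*7 - 2*7 - 1*(-1) = -99
Area = |50 + 99|/2 = 149/2 = 74.5000

74.5000 sq units


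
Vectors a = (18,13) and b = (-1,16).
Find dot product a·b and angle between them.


a·b = 18*(-1) + 13*16 = -18 + 208 = 190
|a| = sqrt(324+169) = 22.2036
|b| = sqrt(1+256) = 16.0312
cos(theta) = 190/(sqrt(493)*sqrt(257)) = 190/sqrt(126701) = 0.533782
theta = arccos(190/sqrt(126701)) = 57.7387 degrees

a·b = 190, theta = 57.7387 deg


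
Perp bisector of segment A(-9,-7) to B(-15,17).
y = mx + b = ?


Midpoint = (-12, 5)
Slope of AB = dy/dx = 24/(-6) = -4.0000
Perp slope = -dx/dy = 6/24 = 0.2500
b = My - (perp slope)*Mx = 5 + (-6*(-12))/24 = 5 + 3.0000 = 8.0000

y = 0.2500x + 8.0000


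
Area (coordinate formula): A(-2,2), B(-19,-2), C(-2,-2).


-2*(-2+ 2) = 0
-19*(-2-2) = 76
-2*(2+ 2) = -8
sum = 68
Area = |68|/2 = 34.0000

34.0000 sq units


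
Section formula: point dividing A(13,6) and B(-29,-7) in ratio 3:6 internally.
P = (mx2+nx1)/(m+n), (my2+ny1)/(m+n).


Px = (3*(-29) + 6*13)/9 = -9/9 = -1.0000
Py = (3*(-7) + 6*6)/9 = 15/9 = 1.6667

P = (-1.0000, 1.6667)


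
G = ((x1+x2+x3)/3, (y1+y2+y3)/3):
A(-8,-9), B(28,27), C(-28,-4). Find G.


Gx = (-8+28- 28)/3 = -8/3 = -2.6667
Gy = (-9+27- 4)/3 = 14/3 = 4.6667

G = (-2.6667, 4.6667)


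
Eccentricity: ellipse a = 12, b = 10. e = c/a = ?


c = sqrt(144-100) = sqrt(44) = 6.6332
e = c/a = sqrt(44)/12 = 0.5528

e = 0.5528


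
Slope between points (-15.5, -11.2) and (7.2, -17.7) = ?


dy = -17.7 + 11.2 = -6.5
dx = 7.2 + 15.5 = 22.7
m = -6.5/22.7 = -0.2863

m = -0.2863


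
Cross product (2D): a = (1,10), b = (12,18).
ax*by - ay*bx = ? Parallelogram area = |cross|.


cross = 1*18 - 10*12 = 18 - 120 = -102
Parallelogram area = |-102| = 102

cross = -102, parallelogram area = 102


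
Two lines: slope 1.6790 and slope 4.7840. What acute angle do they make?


m1-m2 = -3.105
1+m1*m2 = 9.032336
tan(theta) = |-3.105/9.032336| = 0.343765
theta = arctan(|-3.105/9.032336|) = 18.9712 degrees (acute angle)

18.9712 degrees


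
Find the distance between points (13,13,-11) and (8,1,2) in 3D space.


dx=-5, dy=-12, dz=13
d = sqrt(25+144+169) = sqrt(338) = 18.3848

18.3848


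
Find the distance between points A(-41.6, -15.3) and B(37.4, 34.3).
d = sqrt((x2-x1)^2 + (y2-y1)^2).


dx = 37.4 + 41.6 = 79.0
dy = 34.3 + 15.3 = 49.6
d = sqrt(6241.0 + 2460.16) = sqrt(8701.16) = 93.2800

93.2800


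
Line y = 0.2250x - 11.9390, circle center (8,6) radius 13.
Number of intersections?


Substitute y = 0.2250x - 11.9390: (x-8)^2 + (0.2250x- 11.9390-6)^2 = 169
Expand to Ax^2 + Bx + C = 0, where b-k = -17.939
A = 1+m^2 = 1.050625
B = 2(m(b-k) - h) = 2(0.2250*(-17.939) - 8) = -24.07255
C = h^2 + (b-k)^2 - r^2 = 64 + 321.807721 - 169 = 216.807721
disc = B^2-4AC = 579.4877 - 911.1344 = -331.6467
disc < 0

0 intersection points


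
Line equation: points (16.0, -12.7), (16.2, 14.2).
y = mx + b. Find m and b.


m = (26.9)/(0.2) = 134.5000
b = y1 - m*x1 = -12.7 - (26.9*16.0)/(0.2) = -12.7 - 2152.0000 = -2164.7000

y = 134.5000x - 2164.7000


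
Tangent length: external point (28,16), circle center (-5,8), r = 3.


d = sqrt((28+ 5)^2 + (16-8)^2) = sqrt(1089+64) = 33.9559
L = sqrt(1153.0000 - 9) = sqrt(1144.0000) = 33.8231

33.8231


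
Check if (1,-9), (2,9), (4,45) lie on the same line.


1*(9-45) + 2*(45+ 9) + 4*(-9-9)
= -36 + 108 - 72 = 0

Yes, collinear (determinant = 0)


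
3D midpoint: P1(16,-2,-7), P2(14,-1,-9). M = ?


Mx = (16+14)/2 = 15.0000
My = (-2- 1)/2 = -1.5000
Mz = (-7- 9)/2 = -8.0000

M = (15.0000, -1.5000, -8.0000)


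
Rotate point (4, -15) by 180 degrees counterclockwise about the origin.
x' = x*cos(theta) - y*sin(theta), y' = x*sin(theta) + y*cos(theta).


cos(180) = -1, sin(180) = 0
x' = 4*(-1) + 15*0 = -4
y' = 4*0 - 15*(-1) = 15

(-4, 15)


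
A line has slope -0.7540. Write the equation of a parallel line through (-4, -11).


Parallel lines have equal slopes.
m2 = -0.7540
b2 = -11 + 0.7540*(-4) = -14.0160

y = -0.7540x - 14.0160


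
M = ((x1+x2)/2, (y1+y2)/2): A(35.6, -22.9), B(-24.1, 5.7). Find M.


Mx = (35.6 - 24.1)/2 = 11.5/2 = 5.7500
My = (-22.9 + 5.7)/2 = -17.2/2 = -8.6000

(5.7500, -8.6000)


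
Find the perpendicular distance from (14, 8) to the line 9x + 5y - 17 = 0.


|9*14 + 5*8 - 17| = |149| = 149
sqrt(81 + 25) = sqrt(106) = 10.2956
d = 149/sqrt(106) = 14.4722

14.4722


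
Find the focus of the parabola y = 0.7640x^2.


a = 0.7640
4a = 3.0560
focus = (0, 1/3.0560) = (0, 0.3272)

Focus = (0, 0.3272)


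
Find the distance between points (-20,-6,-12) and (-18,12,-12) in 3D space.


dx=2, dy=18, dz=0
d = sqrt(4+324+0) = sqrt(328) = 18.1108

18.1108


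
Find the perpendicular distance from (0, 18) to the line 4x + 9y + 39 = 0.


|4*0 + 9*18 + 39| = |201| = 201
sqrt(16 + 81) = sqrt(97) = 9.8489
d = 201/sqrt(97) = 20.4085

20.4085


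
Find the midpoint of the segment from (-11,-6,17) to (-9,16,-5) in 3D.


Mx = (-11- 9)/2 = -10.0000
My = (-6+16)/2 = 5.0000
Mz = (17- 5)/2 = 6.0000

M = (-10.0000, 5.0000, 6.0000)


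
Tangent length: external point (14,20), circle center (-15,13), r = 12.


d = sqrt((14+ 15)^2 + (20-13)^2) = sqrt(841+49) = 29.8329
L = sqrt(890.0000 - 144) = sqrt(746.0000) = 27.3130

27.3130


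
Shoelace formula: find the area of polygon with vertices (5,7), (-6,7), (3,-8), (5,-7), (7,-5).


sum(xi*y_{i+1}) = 5*7 - 6*(-8) + 3*(-7) + 5*(-5) + 7*7 = 86
sum(yi*x_{i+1}) = 7*(-6) + 7*3 - 8*5 - 7*7 - 5*5 = -135
Area = |86 + 135|/2 = 221/2 = 110.5000

110.5000 sq units


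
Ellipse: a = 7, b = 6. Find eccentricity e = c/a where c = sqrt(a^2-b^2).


c = sqrt(49-36) = sqrt(13) = 3.6056
e = c/a = sqrt(13)/7 = 0.5151

e = 0.5151


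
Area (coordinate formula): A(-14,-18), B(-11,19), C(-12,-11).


-14*(19+ 11) = -420
-11*(-11+ 18) = -77
-12*(-18-19) = 444
sum = -53
Area = |-53|/2 = 26.5000

26.5000 sq units


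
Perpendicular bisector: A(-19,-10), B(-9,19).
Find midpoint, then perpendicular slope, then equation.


Midpoint = (-14, 4.5)
Slope of AB = dy/dx = 29/10 = 2.9000
Perp slope = -dx/dy = -10/29 = -0.3448
b = My - (perp slope)*Mx = 4.5 + (10*(-14))/29 = 4.5 - 4.8276 = -0.3276

y = -0.3448x - 0.3276


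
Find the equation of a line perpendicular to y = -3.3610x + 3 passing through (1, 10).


Perpendicular slope = -1/m1 = -1/(-3.3610) = 0.2975
b2 = y0 - m2*x0 = 10 + 1/(-3.3610) = 10 - 0.2975 = 9.7025

y = 0.2975x + 9.7025


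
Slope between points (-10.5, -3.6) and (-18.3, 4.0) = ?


dy = 4.0 + 3.6 = 7.6
dx = -18.3 + 10.5 = -7.8
m = 7.6/(-7.8) = -0.9744

m = -0.9744


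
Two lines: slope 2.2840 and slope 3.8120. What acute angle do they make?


m1-m2 = -1.528
1+m1*m2 = 9.706608
tan(theta) = |-1.528/9.706608| = 0.157419
theta = arctan(|-1.528/9.706608|) = 8.9460 degrees (acute angle)

8.9460 degrees


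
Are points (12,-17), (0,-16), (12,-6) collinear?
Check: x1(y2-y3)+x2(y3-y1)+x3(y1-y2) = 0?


12*(-16+ 6) + 0*(-6+ 17) + 12*(-17+ 16)
= -120 + 0 - 12 = -132

No, not collinear (determinant = -132)


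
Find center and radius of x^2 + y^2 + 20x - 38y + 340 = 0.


h = -D/2 = -20/2 = -10
k = -E/2 = 38/2 = 19
r^2 = h^2 + k^2 - F = 100 + 361 - 340 = 121
r = 11

Center (-10, 19), radius = 11


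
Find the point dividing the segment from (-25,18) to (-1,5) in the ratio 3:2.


Px = (3*(-1) + 2*(-25))/5 = -53/5 = -10.6000
Py = (3*5 + 2*18)/5 = 51/5 = 10.2000

P = (-10.6000, 10.2000)


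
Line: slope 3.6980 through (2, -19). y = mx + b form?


y + 19 = 3.6980(x - 2)
y = 3.6980x - 19 - 3.6980*2
y = 3.6980x - 26.3960

y = 3.6980x - 26.3960


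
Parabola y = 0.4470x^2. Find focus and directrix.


a = 0.4470
1/(4a) = 0.5593
Focus = (0, 0.5593)
Directrix: y = -0.5593

Focus = (0, 0.5593), Directrix: y = -0.5593


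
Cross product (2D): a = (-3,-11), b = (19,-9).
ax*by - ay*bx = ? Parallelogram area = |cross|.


cross = -3*(-9) + 11*19 = 27 + 209 = 236
Parallelogram area = |236| = 236

cross = 236, parallelogram area = 236


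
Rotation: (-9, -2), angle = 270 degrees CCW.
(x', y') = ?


cos(270) = 0, sin(270) = -1
x' = -9*0 + 2*(-1) = -2
y' = -9*(-1) - 2*0 = 9

(-2, 9)


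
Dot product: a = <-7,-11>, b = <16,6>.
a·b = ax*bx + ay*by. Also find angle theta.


a·b = -7*16 - 11*6 = -112 - 66 = -178
|a| = sqrt(49+121) = 13.0384
|b| = sqrt(256+36) = 17.0880
cos(theta) = -178/(sqrt(170)*sqrt(292)) = -178/sqrt(49640) = -0.798922
theta = arccos(-178/sqrt(49640)) = 143.0272 degrees

a·b = -178, theta = 143.0272 deg


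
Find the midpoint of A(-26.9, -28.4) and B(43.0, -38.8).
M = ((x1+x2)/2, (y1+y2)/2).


Mx = (-26.9 + 43.0)/2 = 16.1/2 = 8.0500
My = (-28.4 - 38.8)/2 = -67.2/2 = -33.6000

(8.0500, -33.6000)


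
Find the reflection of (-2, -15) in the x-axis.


Reflection rule for x-axis: (x, -y)
(-2, -15) -> (-2, 15)

(-2, 15)


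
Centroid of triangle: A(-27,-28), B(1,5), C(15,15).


Gx = (-27+1+15)/3 = -11/3 = -3.6667
Gy = (-28+5+15)/3 = -8/3 = -2.6667

G = (-3.6667, -2.6667)


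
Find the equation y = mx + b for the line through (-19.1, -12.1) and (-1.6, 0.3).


m = (12.4)/(17.5) = 0.7086
b = y1 - m*x1 = -12.1 - (12.4*(-19.1))/(17.5) = -12.1 + 13.5337 = 1.4337

y = 0.7086x + 1.4337


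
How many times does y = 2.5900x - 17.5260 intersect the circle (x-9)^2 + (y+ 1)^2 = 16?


Substitute y = 2.5900x - 17.5260: (x-9)^2 + (2.5900x- 17.5260+ 1)^2 = 16
Expand to Ax^2 + Bx + C = 0, where b-k = -16.526
A = 1+m^2 = 7.7081
B = 2(m(b-k) - h) = 2(2.5900*(-16.526) - 9) = -103.60468
C = h^2 + (b-k)^2 - r^2 = 81 + 273.108676 - 16 = 338.108676
disc = B^2-4AC = 10733.9297 - 10424.7019 = 309.2278
disc > 0

2 intersection points


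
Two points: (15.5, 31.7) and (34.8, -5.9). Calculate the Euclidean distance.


dx = 34.8 - 15.5 = 19.3
dy = -5.9 - 31.7 = -37.6
d = sqrt(372.49 + 1413.76) = sqrt(1786.25) = 42.2641

42.2641


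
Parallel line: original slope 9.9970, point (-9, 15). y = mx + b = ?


Parallel lines have equal slopes.
m2 = 9.9970
b2 = 15 - 9.9970*(-9) = 104.9730

y = 9.9970x + 104.9730


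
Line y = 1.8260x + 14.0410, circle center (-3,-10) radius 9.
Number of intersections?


Substitute y = 1.8260x + 14.0410: (x+ 3)^2 + (1.8260x+14.0410+ 10)^2 = 81
Expand to Ax^2 + Bx + C = 0, where b-k = 24.041
A = 1+m^2 = 4.334276
B = 2(m(b-k) - h) = 2(1.8260*24.041 + 3) = 93.797732
C = h^2 + (b-k)^2 - r^2 = 9 + 577.969681 - 81 = 505.969681
disc = B^2-4AC = 8798.0145 - 8772.0490 = 25.9655
disc > 0

2 intersection points


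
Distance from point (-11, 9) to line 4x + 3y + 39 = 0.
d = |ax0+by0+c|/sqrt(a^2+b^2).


|4*(-11) + 3*9 + 39| = |22| = 22
sqrt(16 + 9) = sqrt(25) = 5.0000
d = 22/sqrt(25) = 4.4000

4.4000


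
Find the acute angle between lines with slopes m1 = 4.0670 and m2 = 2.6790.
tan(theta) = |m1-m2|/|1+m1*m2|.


m1-m2 = 1.388
1+m1*m2 = 11.895493
tan(theta) = |1.388/11.895493| = 0.116683
theta = arctan(|1.388/11.895493|) = 6.6553 degrees (acute angle)

6.6553 degrees


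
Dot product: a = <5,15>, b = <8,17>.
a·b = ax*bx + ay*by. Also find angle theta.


a·b = 5*8 + 15*17 = 40 + 255 = 295
|a| = sqrt(25+225) = 15.8114
|b| = sqrt(64+289) = 18.7883
cos(theta) = 295/(sqrt(250)*sqrt(353)) = 295/sqrt(88250) = 0.993035
theta = arccos(295/sqrt(88250)) = 6.7662 degrees

a·b = 295, theta = 6.7662 deg


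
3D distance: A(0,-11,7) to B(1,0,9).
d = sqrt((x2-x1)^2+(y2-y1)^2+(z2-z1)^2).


dx=1, dy=11, dz=2
d = sqrt(1+121+4) = sqrt(126) = 11.2250

11.2250


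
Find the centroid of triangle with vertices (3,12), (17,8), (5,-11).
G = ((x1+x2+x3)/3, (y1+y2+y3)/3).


Gx = (3+17+5)/3 = 25/3 = 8.3333
Gy = (12+8- 11)/3 = 9/3 = 3.0000

G = (8.3333, 3.0000)


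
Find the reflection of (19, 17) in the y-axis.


Reflection rule for y-axis: (-x, y)
(19, 17) -> (-19, 17)

(-19, 17)


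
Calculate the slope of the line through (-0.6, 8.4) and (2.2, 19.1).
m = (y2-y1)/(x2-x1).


dy = 19.1 - 8.4 = 10.7
dx = 2.2 + 0.6 = 2.8
m = 10.7/2.8 = 3.8214

m = 3.8214


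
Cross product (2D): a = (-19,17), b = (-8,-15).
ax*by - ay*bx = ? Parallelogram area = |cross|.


cross = -19*(-15) - 17*(-8) = 285 + 136 = 421
Parallelogram area = |421| = 421

cross = 421, parallelogram area = 421


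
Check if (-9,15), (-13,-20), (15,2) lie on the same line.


-9*(-20-2) - 13*(2-15) + 15*(15+ 20)
= 198 + 169 + 525 = 892

No, not collinear (determinant = 892)


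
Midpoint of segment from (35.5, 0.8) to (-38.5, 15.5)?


Mx = (35.5 - 38.5)/2 = -3.0/2 = -1.5000
My = (0.8 + 15.5)/2 = 16.3/2 = 8.1500

(-1.5000, 8.1500)


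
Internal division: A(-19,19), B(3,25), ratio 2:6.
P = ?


Px = (2*3 + 6*(-19))/8 = -108/8 = -13.5000
Py = (2*25 + 6*19)/8 = 164/8 = 20.5000

P = (-13.5000, 20.5000)


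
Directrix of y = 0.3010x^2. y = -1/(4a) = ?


a = 0.3010
1/(4a) = 0.8306
directrix: y = -0.8306 = -0.8306

y = -0.8306


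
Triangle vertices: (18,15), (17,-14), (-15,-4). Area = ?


18*(-14+ 4) = -180
17*(-4-15) = -323
-15*(15+ 14) = -435
sum = -938
Area = |-938|/2 = 469.0000

469.0000 sq units


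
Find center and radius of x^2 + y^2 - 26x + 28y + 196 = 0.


h = -D/2 = 26/2 = 13
k = -E/2 = -28/2 = -14
r^2 = h^2 + k^2 - F = 169 + 196 - 196 = 169
r = 13

Center (13, -14), radius = 13


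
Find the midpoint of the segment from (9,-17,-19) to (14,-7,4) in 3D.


Mx = (9+14)/2 = 11.5000
My = (-17- 7)/2 = -12.0000
Mz = (-19+4)/2 = -7.5000

M = (11.5000, -12.0000, -7.5000)


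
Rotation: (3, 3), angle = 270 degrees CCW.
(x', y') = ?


cos(270) = 0, sin(270) = -1
x' = 3*0 - 3*(-1) = 3
y' = 3*(-1) + 3*0 = -3

(3, -3)


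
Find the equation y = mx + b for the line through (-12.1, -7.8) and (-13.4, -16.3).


m = (-8.5)/(-1.3) = 6.5385
b = y1 - m*x1 = -7.8 - (-8.5*(-12.1))/(-1.3) = -7.8 + 79.1154 = 71.3154

y = 6.5385x + 71.3154


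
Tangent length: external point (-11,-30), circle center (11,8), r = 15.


d = sqrt((-11-11)^2 + (-30-8)^2) = sqrt(484+1444) = 43.9090
L = sqrt(1928.0000 - 225) = sqrt(1703.0000) = 41.2674

41.2674


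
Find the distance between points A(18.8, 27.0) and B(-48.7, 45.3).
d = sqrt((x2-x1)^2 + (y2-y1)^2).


dx = -48.7 - 18.8 = -67.5
dy = 45.3 - 27.0 = 18.3
d = sqrt(4556.25 + 334.89) = sqrt(4891.14) = 69.9367

69.9367


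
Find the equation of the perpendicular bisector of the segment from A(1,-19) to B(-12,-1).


Midpoint = (-5.5, -10)
Slope of AB = dy/dx = 18/(-13) = -1.3846
Perp slope = -dx/dy = 13/18 = 0.7222
b = My - (perp slope)*Mx = -10 + (-13*(-5.5))/18 = -10 + 3.9722 = -6.0278

y = 0.7222x - 6.0278


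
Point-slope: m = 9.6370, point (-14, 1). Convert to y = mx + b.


y - 1 = 9.6370(x + 14)
y = 9.6370x + 1 - 9.6370*(-14)
y = 9.6370x + 135.9180

y = 9.6370x + 135.9180


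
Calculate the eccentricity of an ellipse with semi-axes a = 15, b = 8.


c = sqrt(225-64) = sqrt(161) = 12.6886
e = c/a = sqrt(161)/15 = 0.8459

e = 0.8459


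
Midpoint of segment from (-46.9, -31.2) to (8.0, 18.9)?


Mx = (-46.9 + 8.0)/2 = -38.9/2 = -19.4500
My = (-31.2 + 18.9)/2 = -12.3/2 = -6.1500

(-19.4500, -6.1500)


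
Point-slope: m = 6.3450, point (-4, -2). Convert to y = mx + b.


y + 2 = 6.3450(x + 4)
y = 6.3450x - 2 - 6.3450*(-4)
y = 6.3450x + 23.3800

y = 6.3450x + 23.3800


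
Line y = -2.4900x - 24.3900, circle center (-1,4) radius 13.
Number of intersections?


Substitute y = -2.4900x - 24.3900: (x+ 1)^2 + (-2.4900x- 24.3900-4)^2 = 169
Expand to Ax^2 + Bx + C = 0, where b-k = -28.39
A = 1+m^2 = 7.2001
B = 2(m(b-k) - h) = 2(-2.4900*(-28.39) + 1) = 143.3822
C = h^2 + (b-k)^2 - r^2 = 1 + 805.9921 - 169 = 637.9921
disc = B^2-4AC = 20558.4553 - 18374.4277 = 2184.0276
disc > 0

2 intersection points


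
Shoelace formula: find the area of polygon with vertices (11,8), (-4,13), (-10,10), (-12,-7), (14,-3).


sum(xi*y_{i+1}) = 11*13 - 4*10 - 10*(-7) - 12*(-3) + 14*8 = 321
sum(yi*x_{i+1}) = 8*(-4) + 13*(-10) + 10*(-12) - 7*14 - 3*11 = -413
Area = |321 + 413|/2 = 734/2 = 367.0000

367.0000 sq units


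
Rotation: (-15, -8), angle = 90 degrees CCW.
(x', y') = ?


cos(90) = 0, sin(90) = 1
x' = -15*0 + 8*1 = 8
y' = -15*1 - 8*0 = -15

(8, -15)


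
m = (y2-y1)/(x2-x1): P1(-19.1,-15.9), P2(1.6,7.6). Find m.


dy = 7.6 + 15.9 = 23.5
dx = 1.6 + 19.1 = 20.7
m = 23.5/20.7 = 1.1353

m = 1.1353


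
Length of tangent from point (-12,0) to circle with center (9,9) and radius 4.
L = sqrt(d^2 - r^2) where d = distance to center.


d = sqrt((-12-9)^2 + (0-9)^2) = sqrt(441+81) = 22.8473
L = sqrt(522.0000 - 16) = sqrt(506.0000) = 22.4944

22.4944


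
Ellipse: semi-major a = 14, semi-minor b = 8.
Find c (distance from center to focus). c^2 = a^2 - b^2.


c^2 = 14^2 - 8^2 = 196 - 64 = 132
c = sqrt(132) = 11.4891

c = 11.4891


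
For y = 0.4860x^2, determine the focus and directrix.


a = 0.4860
1/(4a) = 0.5144
Focus = (0, 0.5144)
Directrix: y = -0.5144

Focus = (0, 0.5144), Directrix: y = -0.5144


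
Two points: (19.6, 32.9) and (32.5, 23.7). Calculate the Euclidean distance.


dx = 32.5 - 19.6 = 12.9
dy = 23.7 - 32.9 = -9.2
d = sqrt(166.41 + 84.64) = sqrt(251.05) = 15.8446

15.8446


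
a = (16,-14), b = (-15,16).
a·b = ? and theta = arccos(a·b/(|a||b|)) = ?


a·b = 16*(-15) - 14*16 = -240 - 224 = -464
|a| = sqrt(256+196) = 21.2603
|b| = sqrt(225+256) = 21.9317
cos(theta) = -464/(sqrt(452)*sqrt(481)) = -464/sqrt(217412) = -0.995122
theta = arccos(-464/sqrt(217412)) = 174.3383 degrees

a·b = -464, theta = 174.3383 deg


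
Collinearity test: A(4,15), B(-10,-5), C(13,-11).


4*(-5+ 11) - 10*(-11-15) + 13*(15+ 5)
= 24 + 260 + 260 = 544

No, not collinear (determinant = 544)


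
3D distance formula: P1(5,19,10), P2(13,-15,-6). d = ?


dx=8, dy=-34, dz=-16
d = sqrt(64+1156+256) = sqrt(1476) = 38.4187

38.4187
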